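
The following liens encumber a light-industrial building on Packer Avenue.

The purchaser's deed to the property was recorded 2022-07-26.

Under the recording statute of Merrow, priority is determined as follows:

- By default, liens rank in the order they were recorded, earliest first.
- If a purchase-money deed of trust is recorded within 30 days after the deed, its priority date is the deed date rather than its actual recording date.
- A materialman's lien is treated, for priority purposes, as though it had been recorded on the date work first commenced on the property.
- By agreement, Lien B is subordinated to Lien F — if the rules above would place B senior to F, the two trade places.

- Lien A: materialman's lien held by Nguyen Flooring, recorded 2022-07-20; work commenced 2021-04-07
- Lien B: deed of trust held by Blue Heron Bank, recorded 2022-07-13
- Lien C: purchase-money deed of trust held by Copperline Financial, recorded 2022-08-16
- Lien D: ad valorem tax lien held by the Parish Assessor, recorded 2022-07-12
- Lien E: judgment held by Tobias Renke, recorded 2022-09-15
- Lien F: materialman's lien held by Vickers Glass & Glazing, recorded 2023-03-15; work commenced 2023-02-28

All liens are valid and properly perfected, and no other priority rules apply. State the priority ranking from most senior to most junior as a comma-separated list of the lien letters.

Effective dates: A relates back to 2021-04-07 (work commenced); C relates back to the deed date 2022-07-26; F is treated as recorded 2023-02-28, the work-commencement date.
Sorted by effective date: A (2021-04-07), D (2022-07-12), B (2022-07-13), C (2022-07-26), E (2022-09-15), F (2023-02-28).
B is senior to F before the subordination, so the two trade places.

A, D, F, C, E, B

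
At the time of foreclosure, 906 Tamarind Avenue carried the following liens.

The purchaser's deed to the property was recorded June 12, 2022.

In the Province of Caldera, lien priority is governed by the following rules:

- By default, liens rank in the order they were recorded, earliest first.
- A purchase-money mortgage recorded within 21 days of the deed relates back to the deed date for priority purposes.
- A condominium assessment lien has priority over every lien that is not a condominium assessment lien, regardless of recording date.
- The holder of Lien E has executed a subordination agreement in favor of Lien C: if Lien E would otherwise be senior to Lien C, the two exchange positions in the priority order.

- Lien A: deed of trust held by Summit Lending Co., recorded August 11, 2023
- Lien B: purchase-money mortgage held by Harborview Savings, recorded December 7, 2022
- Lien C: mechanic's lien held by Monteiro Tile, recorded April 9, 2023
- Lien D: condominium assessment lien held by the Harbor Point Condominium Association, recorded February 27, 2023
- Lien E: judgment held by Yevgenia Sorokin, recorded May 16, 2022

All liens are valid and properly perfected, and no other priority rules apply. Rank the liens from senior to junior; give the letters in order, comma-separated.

D, C, B, E, A

Effective dates after the stated exceptions: B missed the 21-day window (178 days after the deed), so its recording date stands.
D is a condominium assessment lien and takes priority over every other lien.
Remaining liens by effective date: E (May 16, 2022), B (December 7, 2022), C (April 9, 2023), A (August 11, 2023).
The subordination applies — E was senior to C — so E and C swap.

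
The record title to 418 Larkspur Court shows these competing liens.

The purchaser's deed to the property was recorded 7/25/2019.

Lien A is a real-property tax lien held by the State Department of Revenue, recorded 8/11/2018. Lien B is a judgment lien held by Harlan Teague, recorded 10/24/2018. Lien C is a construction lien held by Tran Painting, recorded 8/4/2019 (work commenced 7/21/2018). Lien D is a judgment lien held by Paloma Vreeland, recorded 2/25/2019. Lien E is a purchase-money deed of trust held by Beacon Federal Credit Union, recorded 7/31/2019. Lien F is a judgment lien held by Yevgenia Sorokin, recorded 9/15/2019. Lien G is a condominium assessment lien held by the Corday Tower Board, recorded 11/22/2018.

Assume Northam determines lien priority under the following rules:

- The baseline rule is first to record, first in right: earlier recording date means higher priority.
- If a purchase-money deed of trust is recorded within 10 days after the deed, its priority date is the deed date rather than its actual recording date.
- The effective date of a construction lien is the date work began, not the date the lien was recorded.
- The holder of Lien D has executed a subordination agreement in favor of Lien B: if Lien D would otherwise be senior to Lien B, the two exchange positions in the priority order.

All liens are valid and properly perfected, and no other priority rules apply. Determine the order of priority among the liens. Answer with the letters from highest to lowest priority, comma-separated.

C, A, B, G, D, E, F

Effective dates after the stated exceptions: C's effective date is 7/21/2018, when work began; E relates back to the deed date 7/25/2019.
Sorted by effective date: C (7/21/2018), A (8/11/2018), B (10/24/2018), G (11/22/2018), D (2/25/2019), E (7/25/2019), F (9/15/2019).
D already ranks below B; the subordination has no effect.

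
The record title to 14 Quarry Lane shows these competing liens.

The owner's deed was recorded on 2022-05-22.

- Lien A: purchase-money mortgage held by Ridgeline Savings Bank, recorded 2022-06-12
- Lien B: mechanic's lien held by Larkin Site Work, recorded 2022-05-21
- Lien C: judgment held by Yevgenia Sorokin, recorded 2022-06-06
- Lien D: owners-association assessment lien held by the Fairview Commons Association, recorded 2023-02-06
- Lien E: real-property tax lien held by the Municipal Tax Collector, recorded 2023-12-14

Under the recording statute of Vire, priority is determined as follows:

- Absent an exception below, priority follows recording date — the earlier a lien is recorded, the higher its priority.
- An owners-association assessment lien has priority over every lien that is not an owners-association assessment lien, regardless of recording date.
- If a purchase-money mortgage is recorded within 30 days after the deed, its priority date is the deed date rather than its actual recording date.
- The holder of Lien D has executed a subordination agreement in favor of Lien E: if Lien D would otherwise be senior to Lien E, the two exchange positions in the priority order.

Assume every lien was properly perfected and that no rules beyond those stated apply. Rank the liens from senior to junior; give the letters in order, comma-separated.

First, effective dates: A relates back to the deed date 2022-05-22.
D is an owners-association assessment lien, so it outranks all other liens regardless of date.
Remaining liens by effective date: B (2022-05-21), A (2022-05-22), C (2022-06-06), E (2023-12-14).
D is senior to E before the subordination, so the two trade places.

E, B, A, C, D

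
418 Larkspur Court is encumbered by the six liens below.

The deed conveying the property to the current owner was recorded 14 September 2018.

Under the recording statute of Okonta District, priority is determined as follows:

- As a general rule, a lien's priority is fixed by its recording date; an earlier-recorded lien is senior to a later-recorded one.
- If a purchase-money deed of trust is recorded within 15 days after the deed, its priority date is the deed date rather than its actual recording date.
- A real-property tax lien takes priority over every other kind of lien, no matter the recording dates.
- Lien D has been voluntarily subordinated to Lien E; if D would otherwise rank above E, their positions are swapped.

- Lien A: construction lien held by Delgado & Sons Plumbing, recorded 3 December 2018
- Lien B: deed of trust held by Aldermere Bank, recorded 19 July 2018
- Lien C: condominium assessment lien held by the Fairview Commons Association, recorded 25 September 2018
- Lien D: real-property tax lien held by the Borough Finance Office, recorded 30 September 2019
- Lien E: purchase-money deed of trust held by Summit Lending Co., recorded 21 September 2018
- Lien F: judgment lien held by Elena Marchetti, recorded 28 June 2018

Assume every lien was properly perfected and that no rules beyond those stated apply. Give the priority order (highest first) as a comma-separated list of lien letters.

Adjusting effective dates: E was recorded within the 15-day window, so its effective date is the deed date 14 September 2018.
D, as a real-property tax lien, has superpriority and ranks first.
Ordering the rest by effective date: F (28 June 2018), B (19 July 2018), E (14 September 2018), C (25 September 2018), A (3 December 2018).
The subordination applies — D was senior to E — so D and E swap.

E, F, B, D, C, A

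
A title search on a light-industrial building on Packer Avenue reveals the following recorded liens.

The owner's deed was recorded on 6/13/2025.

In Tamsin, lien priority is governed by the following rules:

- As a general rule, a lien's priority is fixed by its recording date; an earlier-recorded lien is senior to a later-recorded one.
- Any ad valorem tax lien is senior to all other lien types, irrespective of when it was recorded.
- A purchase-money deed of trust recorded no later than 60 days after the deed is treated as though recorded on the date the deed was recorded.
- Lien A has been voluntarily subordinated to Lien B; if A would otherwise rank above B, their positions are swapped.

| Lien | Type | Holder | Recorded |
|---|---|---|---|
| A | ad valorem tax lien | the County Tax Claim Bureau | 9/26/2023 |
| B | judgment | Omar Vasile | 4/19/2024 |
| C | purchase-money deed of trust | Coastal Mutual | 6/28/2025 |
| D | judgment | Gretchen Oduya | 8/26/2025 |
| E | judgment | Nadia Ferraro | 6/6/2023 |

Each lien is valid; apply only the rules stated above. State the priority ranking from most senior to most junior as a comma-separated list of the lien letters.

Effective dates after the stated exceptions: C relates back to the deed date 6/13/2025.
A, as an ad valorem tax lien, has superpriority and ranks first.
The other liens, earliest effective date first: E (6/6/2023), B (4/19/2024), C (6/13/2025), D (8/26/2025).
The subordination applies — A was senior to B — so A and B swap.

B, E, A, C, D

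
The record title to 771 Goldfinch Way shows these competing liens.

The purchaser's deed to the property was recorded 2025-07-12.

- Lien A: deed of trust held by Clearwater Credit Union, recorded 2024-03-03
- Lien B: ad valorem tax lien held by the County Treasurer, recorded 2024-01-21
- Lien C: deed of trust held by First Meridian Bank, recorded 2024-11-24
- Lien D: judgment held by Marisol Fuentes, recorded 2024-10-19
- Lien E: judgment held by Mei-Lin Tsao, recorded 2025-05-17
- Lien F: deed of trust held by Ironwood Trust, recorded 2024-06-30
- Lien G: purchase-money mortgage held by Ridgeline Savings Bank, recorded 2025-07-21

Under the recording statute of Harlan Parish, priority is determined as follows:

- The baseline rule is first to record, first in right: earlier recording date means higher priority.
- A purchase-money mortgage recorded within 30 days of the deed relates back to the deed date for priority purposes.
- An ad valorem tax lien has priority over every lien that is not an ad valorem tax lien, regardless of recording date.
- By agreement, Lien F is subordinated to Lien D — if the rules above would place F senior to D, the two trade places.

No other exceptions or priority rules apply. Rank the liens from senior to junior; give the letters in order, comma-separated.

Adjusting effective dates: G relates back to the deed date 2025-07-12.
B, as an ad valorem tax lien, has superpriority and ranks first.
Remaining liens by effective date: A (2024-03-03), F (2024-06-30), D (2024-10-19), C (2024-11-24), E (2025-05-17), G (2025-07-12).
The subordination applies — F was senior to D — so F and D swap.

B, A, D, F, C, E, G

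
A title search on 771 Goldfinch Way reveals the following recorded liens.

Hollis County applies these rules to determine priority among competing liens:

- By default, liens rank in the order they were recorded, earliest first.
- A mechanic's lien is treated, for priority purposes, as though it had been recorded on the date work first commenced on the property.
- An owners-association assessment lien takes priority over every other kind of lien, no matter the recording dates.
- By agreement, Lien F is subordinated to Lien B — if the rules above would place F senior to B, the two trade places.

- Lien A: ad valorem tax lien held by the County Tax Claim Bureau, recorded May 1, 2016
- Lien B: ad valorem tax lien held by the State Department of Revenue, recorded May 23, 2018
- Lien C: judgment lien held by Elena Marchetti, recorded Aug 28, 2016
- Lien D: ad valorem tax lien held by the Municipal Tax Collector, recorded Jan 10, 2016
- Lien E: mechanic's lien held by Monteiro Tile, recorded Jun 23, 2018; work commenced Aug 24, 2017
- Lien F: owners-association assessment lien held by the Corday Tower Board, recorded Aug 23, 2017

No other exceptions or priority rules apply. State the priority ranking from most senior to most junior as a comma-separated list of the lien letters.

First, effective dates: E relates back to Aug 24, 2017 (work commenced).
As an owners-association assessment lien, F is senior to every other lien.
Remaining liens by effective date: D (Jan 10, 2016), A (May 1, 2016), C (Aug 28, 2016), E (Aug 24, 2017), B (May 23, 2018).
The subordination applies — F was senior to B — so F and B swap.

B, D, A, C, E, F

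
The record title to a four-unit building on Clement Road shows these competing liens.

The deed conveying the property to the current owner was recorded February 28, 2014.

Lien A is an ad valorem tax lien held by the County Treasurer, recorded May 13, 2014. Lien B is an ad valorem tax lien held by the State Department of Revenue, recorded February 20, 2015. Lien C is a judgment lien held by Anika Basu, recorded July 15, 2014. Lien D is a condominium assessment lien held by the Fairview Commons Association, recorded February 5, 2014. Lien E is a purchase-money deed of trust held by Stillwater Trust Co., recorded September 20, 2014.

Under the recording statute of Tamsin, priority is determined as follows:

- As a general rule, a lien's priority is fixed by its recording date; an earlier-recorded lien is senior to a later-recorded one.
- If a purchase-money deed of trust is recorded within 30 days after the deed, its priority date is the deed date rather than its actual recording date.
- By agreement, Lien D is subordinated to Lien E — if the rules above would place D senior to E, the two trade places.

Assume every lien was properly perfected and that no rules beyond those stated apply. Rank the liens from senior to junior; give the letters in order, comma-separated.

E, A, C, D, B

Effective dates: E was recorded 204 days after the deed — beyond 30 days — so no relation-back applies.
Ordering by effective date: D (February 5, 2014), A (May 13, 2014), C (July 15, 2014), E (September 20, 2014), B (February 20, 2015).
The subordination applies — D was senior to E — so D and E swap.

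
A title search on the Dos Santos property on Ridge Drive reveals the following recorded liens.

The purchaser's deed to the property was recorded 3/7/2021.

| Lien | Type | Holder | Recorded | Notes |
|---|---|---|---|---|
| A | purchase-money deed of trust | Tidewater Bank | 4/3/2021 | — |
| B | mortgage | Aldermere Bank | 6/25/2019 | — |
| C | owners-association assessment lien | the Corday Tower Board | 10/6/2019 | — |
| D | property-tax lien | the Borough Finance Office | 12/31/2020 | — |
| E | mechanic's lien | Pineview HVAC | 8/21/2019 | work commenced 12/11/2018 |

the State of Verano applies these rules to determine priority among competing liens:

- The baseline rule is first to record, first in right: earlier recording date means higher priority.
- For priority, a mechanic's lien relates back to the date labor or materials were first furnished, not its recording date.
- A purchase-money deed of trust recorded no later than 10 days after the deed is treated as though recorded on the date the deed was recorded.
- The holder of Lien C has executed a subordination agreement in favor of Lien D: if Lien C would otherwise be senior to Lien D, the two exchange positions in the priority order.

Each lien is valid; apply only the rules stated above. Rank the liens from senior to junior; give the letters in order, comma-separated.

E, B, D, C, A

Effective dates after the stated exceptions: A was recorded 27 days after the deed — beyond 10 days — so no relation-back applies; E's effective date is 12/11/2018, when work began.
By effective date: E (12/11/2018), B (6/25/2019), C (10/6/2019), D (12/31/2020), A (4/3/2021).
C would otherwise be senior to D, so under the subordination agreement C and D exchange positions.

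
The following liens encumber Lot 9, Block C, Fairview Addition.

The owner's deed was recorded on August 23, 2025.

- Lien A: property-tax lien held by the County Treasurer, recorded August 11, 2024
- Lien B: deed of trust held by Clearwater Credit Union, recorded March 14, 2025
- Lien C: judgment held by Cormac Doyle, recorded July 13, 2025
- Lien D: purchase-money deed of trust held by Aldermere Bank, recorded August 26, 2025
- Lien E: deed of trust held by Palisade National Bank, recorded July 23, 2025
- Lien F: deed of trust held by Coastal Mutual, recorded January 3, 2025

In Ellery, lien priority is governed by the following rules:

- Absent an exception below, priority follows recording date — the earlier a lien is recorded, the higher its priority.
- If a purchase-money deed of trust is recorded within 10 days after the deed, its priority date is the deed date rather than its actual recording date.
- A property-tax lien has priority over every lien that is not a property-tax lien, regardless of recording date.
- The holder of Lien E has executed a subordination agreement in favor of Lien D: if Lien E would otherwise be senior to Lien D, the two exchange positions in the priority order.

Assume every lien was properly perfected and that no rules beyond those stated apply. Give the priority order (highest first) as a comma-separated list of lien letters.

Effective dates: D relates back to the deed date August 23, 2025.
A is a property-tax lien and takes priority over every other lien.
Among the remaining liens, by effective date: F (January 3, 2025), B (March 14, 2025), C (July 13, 2025), E (July 23, 2025), D (August 23, 2025).
E is senior to D before the subordination, so the two trade places.

A, F, B, C, D, E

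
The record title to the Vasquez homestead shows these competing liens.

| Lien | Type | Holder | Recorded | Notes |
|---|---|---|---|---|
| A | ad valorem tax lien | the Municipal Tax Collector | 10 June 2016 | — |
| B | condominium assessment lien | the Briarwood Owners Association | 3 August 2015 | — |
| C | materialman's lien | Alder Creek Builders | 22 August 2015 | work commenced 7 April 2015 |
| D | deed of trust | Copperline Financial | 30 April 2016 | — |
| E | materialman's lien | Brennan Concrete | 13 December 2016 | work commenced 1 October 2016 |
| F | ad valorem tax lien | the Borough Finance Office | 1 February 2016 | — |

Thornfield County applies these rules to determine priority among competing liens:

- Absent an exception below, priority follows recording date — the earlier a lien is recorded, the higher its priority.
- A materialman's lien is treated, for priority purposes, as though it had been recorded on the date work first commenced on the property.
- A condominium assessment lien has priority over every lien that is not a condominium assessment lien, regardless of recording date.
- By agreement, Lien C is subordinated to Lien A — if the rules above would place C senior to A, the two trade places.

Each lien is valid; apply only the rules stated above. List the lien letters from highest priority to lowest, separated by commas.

B, A, F, D, C, E

Effective dates: C relates back to 7 April 2015 (work commenced); E is treated as recorded 1 October 2016, the work-commencement date.
B, as a condominium assessment lien, has superpriority and ranks first.
Ordering the rest by effective date: C (7 April 2015), F (1 February 2016), D (30 April 2016), A (10 June 2016), E (1 October 2016).
Because C would otherwise rank above A, the subordination swaps them.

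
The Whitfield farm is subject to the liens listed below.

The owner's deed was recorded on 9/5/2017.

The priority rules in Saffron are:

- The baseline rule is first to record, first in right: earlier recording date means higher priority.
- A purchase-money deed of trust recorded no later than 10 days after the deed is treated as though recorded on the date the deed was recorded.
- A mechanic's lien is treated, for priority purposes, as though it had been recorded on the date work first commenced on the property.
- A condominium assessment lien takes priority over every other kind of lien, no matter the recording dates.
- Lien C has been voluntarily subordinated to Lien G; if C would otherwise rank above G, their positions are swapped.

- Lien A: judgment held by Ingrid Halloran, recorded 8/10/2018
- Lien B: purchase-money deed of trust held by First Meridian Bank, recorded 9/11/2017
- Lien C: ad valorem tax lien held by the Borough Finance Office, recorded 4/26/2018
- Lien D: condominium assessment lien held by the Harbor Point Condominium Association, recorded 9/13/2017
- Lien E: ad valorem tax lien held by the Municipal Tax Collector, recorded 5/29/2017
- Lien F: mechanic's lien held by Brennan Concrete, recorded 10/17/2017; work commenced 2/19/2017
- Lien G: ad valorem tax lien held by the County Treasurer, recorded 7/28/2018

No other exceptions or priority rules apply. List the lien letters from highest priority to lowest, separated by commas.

Adjusting effective dates: B was recorded within the 10-day window, so its effective date is the deed date 9/5/2017; F relates back to 2/19/2017 (work commenced).
As a condominium assessment lien, D is senior to every other lien.
Ordering the rest by effective date: F (2/19/2017), E (5/29/2017), B (9/5/2017), C (4/26/2018), G (7/28/2018), A (8/10/2018).
The subordination applies — C was senior to G — so C and G swap.

D, F, E, B, G, C, A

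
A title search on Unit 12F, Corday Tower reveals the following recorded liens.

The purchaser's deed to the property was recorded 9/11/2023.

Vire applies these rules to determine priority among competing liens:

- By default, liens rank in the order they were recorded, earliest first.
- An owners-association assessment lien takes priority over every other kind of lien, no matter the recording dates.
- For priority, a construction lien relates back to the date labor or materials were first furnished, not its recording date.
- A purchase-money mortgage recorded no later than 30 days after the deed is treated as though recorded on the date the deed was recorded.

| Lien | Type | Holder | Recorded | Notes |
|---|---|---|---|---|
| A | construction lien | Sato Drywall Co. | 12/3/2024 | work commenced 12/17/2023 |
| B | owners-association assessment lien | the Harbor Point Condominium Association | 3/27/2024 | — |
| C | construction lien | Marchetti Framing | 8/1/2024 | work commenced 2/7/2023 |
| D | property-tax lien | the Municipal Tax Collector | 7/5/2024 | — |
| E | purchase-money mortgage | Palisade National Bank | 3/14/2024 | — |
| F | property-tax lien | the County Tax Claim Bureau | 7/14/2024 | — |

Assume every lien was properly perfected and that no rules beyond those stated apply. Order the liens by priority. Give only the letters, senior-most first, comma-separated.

B, C, A, E, D, F

Effective dates after the stated exceptions: A is treated as recorded 12/17/2023, the work-commencement date; C's effective date is 2/7/2023, when work began; E was recorded 185 days after the deed — beyond 30 days — so no relation-back applies.
B is an owners-association assessment lien, so it outranks all other liens regardless of date.
The other liens, earliest effective date first: C (2/7/2023), A (12/17/2023), E (3/14/2024), D (7/5/2024), F (7/14/2024).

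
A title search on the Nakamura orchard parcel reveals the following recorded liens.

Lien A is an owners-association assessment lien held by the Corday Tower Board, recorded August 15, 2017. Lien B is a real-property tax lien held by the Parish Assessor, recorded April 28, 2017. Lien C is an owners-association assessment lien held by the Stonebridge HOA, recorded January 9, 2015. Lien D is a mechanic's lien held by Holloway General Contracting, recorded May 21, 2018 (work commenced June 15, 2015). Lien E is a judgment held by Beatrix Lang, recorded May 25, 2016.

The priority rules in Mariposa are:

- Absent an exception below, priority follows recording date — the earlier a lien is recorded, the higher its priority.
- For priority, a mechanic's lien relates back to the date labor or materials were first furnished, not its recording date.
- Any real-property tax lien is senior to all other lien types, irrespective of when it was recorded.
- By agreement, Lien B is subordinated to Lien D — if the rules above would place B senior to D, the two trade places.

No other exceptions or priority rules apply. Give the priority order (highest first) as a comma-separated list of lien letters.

Effective dates: D relates back to June 15, 2015 (work commenced).
B is a real-property tax lien, so it outranks all other liens regardless of date.
Remaining liens by effective date: C (January 9, 2015), D (June 15, 2015), E (May 25, 2016), A (August 15, 2017).
B would otherwise be senior to D, so under the subordination agreement B and D exchange positions.

D, C, B, E, A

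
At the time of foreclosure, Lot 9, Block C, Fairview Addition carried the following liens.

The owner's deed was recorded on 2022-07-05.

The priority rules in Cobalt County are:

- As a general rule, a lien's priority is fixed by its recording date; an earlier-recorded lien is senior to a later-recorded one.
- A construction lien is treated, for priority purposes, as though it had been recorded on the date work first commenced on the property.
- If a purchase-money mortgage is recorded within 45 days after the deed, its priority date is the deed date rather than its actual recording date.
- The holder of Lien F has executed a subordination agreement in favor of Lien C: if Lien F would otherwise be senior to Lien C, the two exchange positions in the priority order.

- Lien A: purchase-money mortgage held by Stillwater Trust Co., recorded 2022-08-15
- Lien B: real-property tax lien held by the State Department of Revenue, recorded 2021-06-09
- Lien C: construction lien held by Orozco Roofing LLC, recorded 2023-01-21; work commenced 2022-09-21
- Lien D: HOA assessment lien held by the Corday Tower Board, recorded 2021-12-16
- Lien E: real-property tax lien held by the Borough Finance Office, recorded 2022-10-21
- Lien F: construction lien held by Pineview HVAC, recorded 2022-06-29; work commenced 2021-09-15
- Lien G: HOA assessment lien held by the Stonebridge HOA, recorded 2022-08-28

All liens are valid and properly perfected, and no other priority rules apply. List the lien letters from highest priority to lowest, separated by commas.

Adjusting effective dates: A's effective date is the deed date, 2022-07-05; C is treated as recorded 2022-09-21, the work-commencement date; F's effective date is 2021-09-15, when work began.
By effective date, earliest first: B (2021-06-09), F (2021-09-15), D (2021-12-16), A (2022-07-05), G (2022-08-28), C (2022-09-21), E (2022-10-21).
F would otherwise be senior to C, so under the subordination agreement F and C exchange positions.

B, C, D, A, G, F, E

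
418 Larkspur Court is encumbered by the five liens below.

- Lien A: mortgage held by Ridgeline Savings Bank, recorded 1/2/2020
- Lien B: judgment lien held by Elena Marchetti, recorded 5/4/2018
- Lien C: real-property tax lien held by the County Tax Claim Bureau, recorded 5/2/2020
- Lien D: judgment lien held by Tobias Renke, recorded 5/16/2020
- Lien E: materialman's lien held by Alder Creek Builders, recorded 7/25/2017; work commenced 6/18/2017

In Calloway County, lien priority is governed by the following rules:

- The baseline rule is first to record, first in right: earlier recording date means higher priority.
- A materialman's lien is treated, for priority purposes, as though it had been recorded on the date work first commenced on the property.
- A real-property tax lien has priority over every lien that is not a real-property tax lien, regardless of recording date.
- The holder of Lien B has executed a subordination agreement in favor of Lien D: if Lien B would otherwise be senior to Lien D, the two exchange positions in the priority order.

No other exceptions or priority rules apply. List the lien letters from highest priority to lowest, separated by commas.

C, E, D, A, B

Effective dates: E is treated as recorded 6/18/2017, the work-commencement date.
C is a real-property tax lien, so it outranks all other liens regardless of date.
Among the remaining liens, by effective date: E (6/18/2017), B (5/4/2018), A (1/2/2020), D (5/16/2020).
B is senior to D before the subordination, so the two trade places.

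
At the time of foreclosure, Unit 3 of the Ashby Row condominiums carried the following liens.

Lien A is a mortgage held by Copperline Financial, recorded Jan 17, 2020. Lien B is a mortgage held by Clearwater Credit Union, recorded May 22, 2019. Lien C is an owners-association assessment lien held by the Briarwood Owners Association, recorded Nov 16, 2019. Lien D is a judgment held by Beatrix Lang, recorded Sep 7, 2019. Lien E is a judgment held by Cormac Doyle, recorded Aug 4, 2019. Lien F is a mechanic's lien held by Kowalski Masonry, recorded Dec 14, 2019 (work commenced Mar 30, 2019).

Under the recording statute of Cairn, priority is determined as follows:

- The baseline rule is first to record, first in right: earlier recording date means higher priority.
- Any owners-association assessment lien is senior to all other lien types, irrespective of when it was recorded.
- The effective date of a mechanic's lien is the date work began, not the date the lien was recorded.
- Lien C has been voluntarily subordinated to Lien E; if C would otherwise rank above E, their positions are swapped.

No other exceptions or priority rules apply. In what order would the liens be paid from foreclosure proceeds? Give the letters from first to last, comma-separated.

E, F, B, C, D, A

Effective dates: F's effective date is Mar 30, 2019, when work began.
C is an owners-association assessment lien and takes priority over every other lien.
The other liens, earliest effective date first: F (Mar 30, 2019), B (May 22, 2019), E (Aug 4, 2019), D (Sep 7, 2019), A (Jan 17, 2020).
Because C would otherwise rank above E, the subordination swaps them.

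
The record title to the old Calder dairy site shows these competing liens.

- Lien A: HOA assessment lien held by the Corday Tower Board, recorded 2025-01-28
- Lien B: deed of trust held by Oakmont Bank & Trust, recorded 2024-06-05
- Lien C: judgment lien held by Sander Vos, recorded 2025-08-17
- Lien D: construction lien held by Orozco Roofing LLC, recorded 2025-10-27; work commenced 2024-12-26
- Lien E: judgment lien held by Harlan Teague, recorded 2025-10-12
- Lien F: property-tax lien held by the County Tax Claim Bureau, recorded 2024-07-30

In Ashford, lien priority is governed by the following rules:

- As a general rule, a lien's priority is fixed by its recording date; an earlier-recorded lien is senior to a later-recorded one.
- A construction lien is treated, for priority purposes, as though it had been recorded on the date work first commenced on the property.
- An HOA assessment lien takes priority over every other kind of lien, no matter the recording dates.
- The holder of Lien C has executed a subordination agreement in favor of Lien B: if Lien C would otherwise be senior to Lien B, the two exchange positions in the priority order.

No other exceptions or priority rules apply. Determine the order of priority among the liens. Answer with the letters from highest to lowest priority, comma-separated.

First, effective dates: D relates back to 2024-12-26 (work commenced).
A is an HOA assessment lien and takes priority over every other lien.
The other liens, earliest effective date first: B (2024-06-05), F (2024-07-30), D (2024-12-26), C (2025-08-17), E (2025-10-12).
Since C is not senior to B, the subordination leaves the order unchanged.

A, B, F, D, C, E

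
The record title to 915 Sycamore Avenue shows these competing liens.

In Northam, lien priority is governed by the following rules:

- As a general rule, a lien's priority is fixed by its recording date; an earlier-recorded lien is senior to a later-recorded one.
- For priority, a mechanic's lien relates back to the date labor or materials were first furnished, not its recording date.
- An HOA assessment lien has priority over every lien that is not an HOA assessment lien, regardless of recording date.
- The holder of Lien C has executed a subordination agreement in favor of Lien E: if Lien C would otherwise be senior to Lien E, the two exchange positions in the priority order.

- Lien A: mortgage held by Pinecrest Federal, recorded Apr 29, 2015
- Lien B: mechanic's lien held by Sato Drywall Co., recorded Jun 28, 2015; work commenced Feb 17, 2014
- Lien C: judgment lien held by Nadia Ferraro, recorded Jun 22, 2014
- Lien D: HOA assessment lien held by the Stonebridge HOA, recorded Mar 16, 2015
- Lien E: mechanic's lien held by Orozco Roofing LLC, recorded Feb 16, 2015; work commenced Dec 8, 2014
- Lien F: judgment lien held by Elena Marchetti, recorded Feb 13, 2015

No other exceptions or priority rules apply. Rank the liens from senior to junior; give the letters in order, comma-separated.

Adjusting effective dates: B is treated as recorded Feb 17, 2014, the work-commencement date; E's effective date is Dec 8, 2014, when work began.
D is an HOA assessment lien and takes priority over every other lien.
Ordering the rest by effective date: B (Feb 17, 2014), C (Jun 22, 2014), E (Dec 8, 2014), F (Feb 13, 2015), A (Apr 29, 2015).
The subordination applies — C was senior to E — so C and E swap.

D, B, E, C, F, A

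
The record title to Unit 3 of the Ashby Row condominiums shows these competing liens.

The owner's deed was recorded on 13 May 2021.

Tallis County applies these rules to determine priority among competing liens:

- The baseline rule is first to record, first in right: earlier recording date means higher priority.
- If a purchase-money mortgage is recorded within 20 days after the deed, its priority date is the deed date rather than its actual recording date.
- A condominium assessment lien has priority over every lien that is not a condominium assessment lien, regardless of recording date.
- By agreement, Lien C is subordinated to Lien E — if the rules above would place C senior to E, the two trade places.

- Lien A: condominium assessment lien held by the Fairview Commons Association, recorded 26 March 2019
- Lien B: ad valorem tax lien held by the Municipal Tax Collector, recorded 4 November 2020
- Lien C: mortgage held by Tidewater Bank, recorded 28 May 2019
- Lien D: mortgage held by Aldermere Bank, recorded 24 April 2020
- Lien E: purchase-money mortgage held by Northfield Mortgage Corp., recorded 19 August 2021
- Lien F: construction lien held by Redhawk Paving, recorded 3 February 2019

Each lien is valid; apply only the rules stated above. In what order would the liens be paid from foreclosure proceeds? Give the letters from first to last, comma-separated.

A, F, E, D, B, C

Effective dates: E was recorded 98 days after the deed — beyond 20 days — so no relation-back applies.
A is a condominium assessment lien and takes priority over every other lien.
Remaining liens by effective date: F (3 February 2019), C (28 May 2019), D (24 April 2020), B (4 November 2020), E (19 August 2021).
The subordination applies — C was senior to E — so C and E swap.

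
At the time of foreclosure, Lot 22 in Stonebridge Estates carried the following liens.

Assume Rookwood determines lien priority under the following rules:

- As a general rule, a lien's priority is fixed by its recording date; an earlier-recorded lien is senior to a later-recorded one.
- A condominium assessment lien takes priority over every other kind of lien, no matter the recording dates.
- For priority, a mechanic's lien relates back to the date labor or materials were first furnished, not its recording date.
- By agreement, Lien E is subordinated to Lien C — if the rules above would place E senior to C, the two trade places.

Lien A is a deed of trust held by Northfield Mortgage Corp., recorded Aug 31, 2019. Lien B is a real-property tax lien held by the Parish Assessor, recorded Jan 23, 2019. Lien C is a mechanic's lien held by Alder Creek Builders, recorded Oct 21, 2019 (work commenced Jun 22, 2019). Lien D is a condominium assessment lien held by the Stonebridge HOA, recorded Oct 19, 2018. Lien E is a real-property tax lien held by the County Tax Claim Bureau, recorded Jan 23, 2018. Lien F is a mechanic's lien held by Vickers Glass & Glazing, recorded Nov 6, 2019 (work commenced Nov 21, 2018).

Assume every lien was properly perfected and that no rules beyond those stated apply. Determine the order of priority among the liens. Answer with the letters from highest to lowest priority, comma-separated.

First, effective dates: C relates back to Jun 22, 2019 (work commenced); F relates back to Nov 21, 2018 (work commenced).
D is a condominium assessment lien, so it outranks all other liens regardless of date.
The other liens, earliest effective date first: E (Jan 23, 2018), F (Nov 21, 2018), B (Jan 23, 2019), C (Jun 22, 2019), A (Aug 31, 2019).
The subordination applies — E was senior to C — so E and C swap.

D, C, F, B, E, A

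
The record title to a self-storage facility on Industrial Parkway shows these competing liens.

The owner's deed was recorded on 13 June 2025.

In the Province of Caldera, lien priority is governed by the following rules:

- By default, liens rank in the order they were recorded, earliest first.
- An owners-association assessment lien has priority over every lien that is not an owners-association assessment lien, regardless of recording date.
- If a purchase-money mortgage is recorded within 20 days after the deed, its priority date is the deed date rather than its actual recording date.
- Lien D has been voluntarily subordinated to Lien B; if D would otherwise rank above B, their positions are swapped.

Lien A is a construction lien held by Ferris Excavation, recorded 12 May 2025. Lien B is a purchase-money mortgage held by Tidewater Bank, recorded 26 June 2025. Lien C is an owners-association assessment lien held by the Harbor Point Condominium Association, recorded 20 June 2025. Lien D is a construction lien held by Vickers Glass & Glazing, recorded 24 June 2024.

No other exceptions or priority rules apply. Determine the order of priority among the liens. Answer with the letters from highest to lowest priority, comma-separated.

C, B, A, D

First, effective dates: B relates back to the deed date 13 June 2025.
C, as an owners-association assessment lien, has superpriority and ranks first.
Ordering the rest by effective date: D (24 June 2024), A (12 May 2025), B (13 June 2025).
Because D would otherwise rank above B, the subordination swaps them.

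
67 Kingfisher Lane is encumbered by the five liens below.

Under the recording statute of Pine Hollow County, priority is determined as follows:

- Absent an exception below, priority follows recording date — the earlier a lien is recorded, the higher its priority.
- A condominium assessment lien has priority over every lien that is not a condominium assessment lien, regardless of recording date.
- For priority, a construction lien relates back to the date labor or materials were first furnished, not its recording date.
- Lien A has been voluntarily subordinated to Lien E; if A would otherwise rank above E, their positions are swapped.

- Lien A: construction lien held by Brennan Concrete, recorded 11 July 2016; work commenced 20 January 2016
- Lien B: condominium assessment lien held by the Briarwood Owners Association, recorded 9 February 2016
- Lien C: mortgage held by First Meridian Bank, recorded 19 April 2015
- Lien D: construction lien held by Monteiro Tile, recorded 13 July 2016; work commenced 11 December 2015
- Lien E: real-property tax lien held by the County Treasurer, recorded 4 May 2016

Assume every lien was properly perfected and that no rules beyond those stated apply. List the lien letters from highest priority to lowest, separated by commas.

First, effective dates: A's effective date is 20 January 2016, when work began; D is treated as recorded 11 December 2015, the work-commencement date.
As a condominium assessment lien, B is senior to every other lien.
Among the remaining liens, by effective date: C (19 April 2015), D (11 December 2015), A (20 January 2016), E (4 May 2016).
Because A would otherwise rank above E, the subordination swaps them.

B, C, D, E, A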